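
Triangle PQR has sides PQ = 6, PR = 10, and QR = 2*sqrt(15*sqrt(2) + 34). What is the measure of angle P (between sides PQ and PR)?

By the inverse law of cosines: cos(P) = (PQ² + PR² - QR²) / (2 × PQ × PR)
cos(P) = (6² + 10² - (2*sqrt(15*sqrt(2) + 34))²) / (2 × 6 × 10)
cos(P) = (36 + 100 - (60*sqrt(2) + 136)) / 120
cos(P) = -sqrt(2)/2
P = arccos(-sqrt(2)/2) = 135°

135°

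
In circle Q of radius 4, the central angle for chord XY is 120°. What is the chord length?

Drop a perpendicular from the center to the chord, bisecting both the chord and the central angle.
Each half-chord = r sin(θ/2) = 4 sin(60°).
The full chord = 2 × 4 × sin(60°) = 4*sqrt(3).

4*sqrt(3)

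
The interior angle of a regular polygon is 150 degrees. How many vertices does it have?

The exterior angle is the supplement of the interior angle: 180 - 150 = 30 degrees.
Since the exterior angles of any convex polygon sum to 360 degrees, the number of sides is 360 / 30 = 12.

12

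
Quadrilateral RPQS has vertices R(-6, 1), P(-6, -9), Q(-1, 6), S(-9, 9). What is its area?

Using the Shoelace formula for a quadrilateral (vertices in order):
Area = (1/2)|sum of (x_i * y_(i+1) - x_(i+1) * y_i)|
Terms: (-6*-9 - -6*1) = 60, (-6*6 - -1*-9) = -45, (-1*9 - -9*6) = 45, (-9*1 - -6*9) = 45
Sum = 105
Area = (1/2)(105) = 105/2

105/2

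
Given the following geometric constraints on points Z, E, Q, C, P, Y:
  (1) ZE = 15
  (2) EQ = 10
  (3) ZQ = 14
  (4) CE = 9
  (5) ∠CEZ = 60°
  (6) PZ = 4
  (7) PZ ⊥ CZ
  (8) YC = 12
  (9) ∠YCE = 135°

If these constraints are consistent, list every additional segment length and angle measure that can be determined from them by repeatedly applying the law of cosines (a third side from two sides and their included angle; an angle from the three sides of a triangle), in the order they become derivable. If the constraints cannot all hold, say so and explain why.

The constraints are consistent. Derivable facts, in order:
After 1 step:
- EY ≈ 19.44
- ZC = 3·√19
- ∠EQZ = 75.31°
- ∠EZQ = 40.16°
- ∠QEZ = 64.53°
After 2 steps:
- CP = √187
- ∠CEY = 25.89°
- ∠CYE = 19.11°
- ∠CZE = 36.59°
- ∠ECZ = 83.41°
After 3 steps:
- ∠CPZ = 72.99°
- ∠PCZ = 17.01°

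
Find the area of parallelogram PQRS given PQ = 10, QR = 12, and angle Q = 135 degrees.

Area = 10 * 12 * sin(135°) = 120 * sqrt(2)/2 = 60*sqrt(2)

60*sqrt(2)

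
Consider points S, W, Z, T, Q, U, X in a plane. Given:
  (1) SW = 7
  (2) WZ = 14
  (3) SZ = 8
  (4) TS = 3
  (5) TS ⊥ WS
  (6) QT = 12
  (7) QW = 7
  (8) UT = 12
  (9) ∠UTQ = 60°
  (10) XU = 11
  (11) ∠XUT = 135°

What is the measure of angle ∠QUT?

Step 1: By the law of cosines on triangle UTQ: UQ² = 12² + 12² − 2·12·12·cos(60°) = 144, so UQ = 12.
Step 2: By the inverse law of cosines on triangle QUT: cos(∠QUT) = (12² + 12² − 12²) / (2·12·12) = 144/288 = 0.5, so ∠QUT = 60°.

Therefore, the measure of angle ∠QUT = 60°.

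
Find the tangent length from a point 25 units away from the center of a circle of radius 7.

The tangent, radius, and line from the external point to the center form a right triangle.
The right angle is where the tangent meets the radius.
By the Pythagorean theorem: tangent² + 7² = 25²
tangent² = 625 - 49 = 576
tangent = 24

24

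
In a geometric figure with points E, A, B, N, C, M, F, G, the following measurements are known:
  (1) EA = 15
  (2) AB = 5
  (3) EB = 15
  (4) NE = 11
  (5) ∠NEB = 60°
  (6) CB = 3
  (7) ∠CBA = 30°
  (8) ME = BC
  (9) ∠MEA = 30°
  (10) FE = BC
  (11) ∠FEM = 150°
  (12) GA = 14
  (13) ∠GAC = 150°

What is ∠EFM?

From the given relations: FE = BC = 3; ME = BC = 3.
Step 1: By the law of cosines on triangle FEM: FM² = 3² + 3² − 2·3·3·cos(150°) = 33.59, so FM ≈ 5.8.
Step 2: By the inverse law of cosines on triangle EFM: cos(∠EFM) = (3² + 5.8² − 3²) / (2·3·5.8) = 33.59/34.77 = 0.9659, so ∠EFM = 15°.

Therefore, the measure of angle ∠EFM = 15°.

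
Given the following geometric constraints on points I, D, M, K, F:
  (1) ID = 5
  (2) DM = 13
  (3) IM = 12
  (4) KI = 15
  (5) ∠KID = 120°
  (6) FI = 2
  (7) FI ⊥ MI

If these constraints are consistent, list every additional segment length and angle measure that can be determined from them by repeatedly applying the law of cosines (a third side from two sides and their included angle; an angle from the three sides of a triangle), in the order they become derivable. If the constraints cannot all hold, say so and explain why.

The constraints are consistent. Derivable facts, in order:
After 1 step:
- DK = 5·√13
- MF = 2·√37
- ∠DIM = 90°
- ∠DMI = 22.62°
- ∠IDM = 67.38°
After 2 steps:
- ∠DKI = 13.9°
- ∠FMI = 9.46°
- ∠IDK = 46.1°
- ∠IFM = 80.54°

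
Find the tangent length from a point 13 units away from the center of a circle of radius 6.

The tangent, radius, and line from the external point to the center form a right triangle.
The right angle is where the tangent meets the radius.
By the Pythagorean theorem: tangent² + 6² = 13²
tangent² = 169 - 36 = 133
tangent = sqrt(133)

sqrt(133)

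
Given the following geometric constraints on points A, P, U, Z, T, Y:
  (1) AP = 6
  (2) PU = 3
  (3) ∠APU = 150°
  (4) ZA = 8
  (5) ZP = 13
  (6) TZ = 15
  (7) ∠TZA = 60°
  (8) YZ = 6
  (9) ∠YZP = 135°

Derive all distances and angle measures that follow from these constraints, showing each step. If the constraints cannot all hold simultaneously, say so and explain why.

The constraints are consistent.

Step 1: From AP = 6, PU = 3, and ∠APU = 150°, by the law of cosines:
  AU² = AP² + PU² - 2·AP·PU·cos(150°) = 36 + 9 + 31.18 = 76.18
  AU ≈ 8.73

Step 2: From AZ = 8, ZT = 15, and ∠AZT = 60°, by the law of cosines:
  AT² = AZ² + ZT² - 2·AZ·ZT·cos(60°) = 64 + 225 - 120 = 169
  AT = 13

Step 3: From PZ = 13, ZY = 6, and ∠PZY = 135°, by the law of cosines:
  PY² = PZ² + ZY² - 2·PZ·ZY·cos(135°) = 169 + 36 + 110.3 = 315.3
  PY ≈ 17.76

Step 4: From AP = 6, AZ = 8, PZ = 13, by the inverse law of cosines:
  cos(∠PAZ) = (AP² + AZ² - PZ²) / (2·AP·AZ)
  ∠PAZ = 135.95°

Step 5: From PA = 6, PZ = 13, AZ = 8, by the inverse law of cosines:
  cos(∠APZ) = (PA² + PZ² - AZ²) / (2·PA·PZ)
  ∠APZ = 25.33°

Step 6: From ZA = 8, ZP = 13, AP = 6, by the inverse law of cosines:
  cos(∠AZP) = (ZA² + ZP² - AP²) / (2·ZA·ZP)
  ∠AZP = 18.72°

Step 7: From AP = 6, AU = 8.73, PU = 3, by the inverse law of cosines:
  cos(∠PAU) = (AP² + AU² - PU²) / (2·AP·AU)
  ∠PAU = 9.9°

Step 8: From AT = 13, AZ = 8, TZ = 15, by the inverse law of cosines:
  cos(∠TAZ) = (AT² + AZ² - TZ²) / (2·AT·AZ)
  ∠TAZ = 87.8°

Step 9: From PY = 17.76, PZ = 13, YZ = 6, by the inverse law of cosines:
  cos(∠YPZ) = (PY² + PZ² - YZ²) / (2·PY·PZ)
  ∠YPZ = 13.82°

Step 10: From UA = 8.73, UP = 3, AP = 6, by the inverse law of cosines:
  cos(∠AUP) = (UA² + UP² - AP²) / (2·UA·UP)
  ∠AUP = 20.1°

Step 11: From TA = 13, TZ = 15, AZ = 8, by the inverse law of cosines:
  cos(∠ATZ) = (TA² + TZ² - AZ²) / (2·TA·TZ)
  ∠ATZ = 32.2°

Step 12: From YP = 17.76, YZ = 6, PZ = 13, by the inverse law of cosines:
  cos(∠PYZ) = (YP² + YZ² - PZ²) / (2·YP·YZ)
  ∠PYZ = 31.18°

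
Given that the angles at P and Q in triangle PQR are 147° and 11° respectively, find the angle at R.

The interior angles sum to 180°: angle R = 180 - 147 - 11 = 22°.
The triangle is obtuse (angles 147°, 11°, 22°).

22 degrees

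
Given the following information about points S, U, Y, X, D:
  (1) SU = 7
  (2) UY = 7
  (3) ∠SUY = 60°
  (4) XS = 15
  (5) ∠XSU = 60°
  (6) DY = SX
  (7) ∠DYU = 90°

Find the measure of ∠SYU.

Step 1: By the law of cosines on triangle YUS: YS² = 7² + 7² − 2·7·7·cos(60°) = 49, so YS = 7.
Step 2: By the inverse law of cosines on triangle SYU: cos(∠SYU) = (7² + 7² − 7²) / (2·7·7) = 49/98 = 0.5, so ∠SYU = 60°.

Therefore, the measure of angle ∠SYU = 60°.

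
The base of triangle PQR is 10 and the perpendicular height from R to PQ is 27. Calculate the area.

Area = (1/2)(10)(27) = 135

135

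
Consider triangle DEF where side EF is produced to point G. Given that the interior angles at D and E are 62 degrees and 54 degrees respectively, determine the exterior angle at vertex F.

By the exterior angle theorem, an exterior angle of a triangle equals the sum of the two remote interior angles.
Exterior angle = angle D + angle E
Exterior angle = 62 + 54 = 116 degrees

116 degrees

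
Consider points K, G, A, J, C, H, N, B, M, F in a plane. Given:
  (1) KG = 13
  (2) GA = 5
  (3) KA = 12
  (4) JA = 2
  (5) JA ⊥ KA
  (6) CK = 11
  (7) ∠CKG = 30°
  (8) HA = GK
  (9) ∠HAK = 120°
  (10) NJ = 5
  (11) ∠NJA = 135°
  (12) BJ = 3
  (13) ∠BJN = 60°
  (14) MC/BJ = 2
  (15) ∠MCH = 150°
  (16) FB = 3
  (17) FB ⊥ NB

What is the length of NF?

Step 1: By the law of cosines on triangle BJN: BN² = 3² + 5² − 2·3·5·cos(60°) = 19, so BN = √19.
Step 2: By the law of cosines on triangle NBF: NF² = √19² + 3² − 2·√19·3·cos(90°) = 28, so NF = 2·√7.

Therefore, the length of NF = 2·√7.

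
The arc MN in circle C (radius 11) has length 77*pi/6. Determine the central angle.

The full circumference is 2πr = 22*pi.
The arc is 77*pi/6 / 22*pi = 7/12 of the full circle.
So the central angle = 7/12 × 360° = 210°.

210°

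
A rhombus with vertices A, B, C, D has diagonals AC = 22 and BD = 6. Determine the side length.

The diagonals of a rhombus bisect each other at right angles.
Half-diagonals: 22/2 = 11 and 6/2 = 3
side = sqrt(11^2 + 3^2)
side = sqrt(121 + 9)
side = sqrt(130)

sqrt(130)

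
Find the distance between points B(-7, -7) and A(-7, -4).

d = sqrt((-7 - -7)^2 + (-4 - -7)^2)
d = sqrt(0^2 + 3^2)
d = sqrt(0 + 9)
d = sqrt(9) = 3

3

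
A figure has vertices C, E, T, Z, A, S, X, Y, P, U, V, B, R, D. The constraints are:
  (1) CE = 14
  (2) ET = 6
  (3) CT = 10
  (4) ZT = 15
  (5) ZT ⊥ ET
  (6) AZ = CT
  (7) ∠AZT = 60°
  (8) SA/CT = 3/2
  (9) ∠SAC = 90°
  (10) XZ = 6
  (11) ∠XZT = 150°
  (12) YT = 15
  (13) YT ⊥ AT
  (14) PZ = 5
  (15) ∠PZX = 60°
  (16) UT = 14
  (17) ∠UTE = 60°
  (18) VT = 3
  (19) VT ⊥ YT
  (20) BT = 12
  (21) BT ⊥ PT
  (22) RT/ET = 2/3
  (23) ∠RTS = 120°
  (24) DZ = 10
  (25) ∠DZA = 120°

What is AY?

From the given relations: AZ = CT = 10.
Step 1: By the law of cosines on triangle AZT: AT² = 10² + 15² − 2·10·15·cos(60°) = 175, so AT = 5·√7.
Step 2: By the law of cosines on triangle ATY: AY² = (5·√7)² + 15² − 2·5·√7·15·cos(90°) = 400, so AY = 20.

Therefore, the length of AY = 20.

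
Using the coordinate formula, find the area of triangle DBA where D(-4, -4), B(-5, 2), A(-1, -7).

Shoelace: Area = (1/2)|-4(2--7) + -5(-7--4) + -1(-4-2)| = (1/2)(15) = 15/2

15/2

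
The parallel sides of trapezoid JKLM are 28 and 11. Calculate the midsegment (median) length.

The midsegment of a trapezoid = (base1 + base2) / 2
midsegment = (28 + 11) / 2
midsegment = 39 / 2
midsegment = 39/2

39/2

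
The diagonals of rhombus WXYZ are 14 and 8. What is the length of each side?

Half-diagonals are 7 and 4. side = sqrt(7^2 + 4^2) = sqrt(65)

sqrt(65)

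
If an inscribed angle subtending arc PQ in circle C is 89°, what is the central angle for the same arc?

Central angle = 2 × 89° = 178° (inscribed angle theorem).

178°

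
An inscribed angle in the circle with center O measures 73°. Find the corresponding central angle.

Central angle = 2 × 73° = 146° (inscribed angle theorem).

146°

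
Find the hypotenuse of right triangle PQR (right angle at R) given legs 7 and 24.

In a right triangle, the square of the hypotenuse equals the sum of the squares of the two legs.
The legs are 7 and 24, so the hypotenuse = sqrt(49 + 576) = sqrt(625) = 25.

25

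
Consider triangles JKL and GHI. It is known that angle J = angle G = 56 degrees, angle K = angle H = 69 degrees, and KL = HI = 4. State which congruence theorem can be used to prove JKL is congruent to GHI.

The given information matches AAS: Two pairs of corresponding angles and a non-included side are equal (Angle-Angle-Side).

AAS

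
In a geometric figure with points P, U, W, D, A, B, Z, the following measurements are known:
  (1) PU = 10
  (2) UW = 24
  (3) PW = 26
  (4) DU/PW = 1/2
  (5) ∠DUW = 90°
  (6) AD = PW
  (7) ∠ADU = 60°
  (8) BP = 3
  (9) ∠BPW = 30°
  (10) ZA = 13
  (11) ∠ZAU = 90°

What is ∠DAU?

From the given relations: AD = PW = 26; DU = 1/2·PW = 1/2·26 = 13.
Step 1: By the law of cosines on triangle ADU: AU² = 26² + 13² − 2·26·13·cos(60°) = 507, so AU = 13·√3.
Step 2: By the inverse law of cosines on triangle DAU: cos(∠DAU) = (26² + (13·√3)² − 13²) / (2·26·13·√3) = 1014/1170.87 = 0.866, so ∠DAU = 30°.

Therefore, the measure of angle ∠DAU = 30°.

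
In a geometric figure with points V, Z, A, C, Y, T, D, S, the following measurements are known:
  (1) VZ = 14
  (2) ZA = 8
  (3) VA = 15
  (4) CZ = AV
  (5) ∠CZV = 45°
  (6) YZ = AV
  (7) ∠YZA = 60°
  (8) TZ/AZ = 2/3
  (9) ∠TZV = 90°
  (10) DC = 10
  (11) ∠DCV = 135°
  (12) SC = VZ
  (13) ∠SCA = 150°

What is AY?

From the given relations: YZ = AV = 15.
Step 1: By the law of cosines on triangle AZY: AY² = 8² + 15² − 2·8·15·cos(60°) = 169, so AY = 13.

Therefore, the length of AY = 13.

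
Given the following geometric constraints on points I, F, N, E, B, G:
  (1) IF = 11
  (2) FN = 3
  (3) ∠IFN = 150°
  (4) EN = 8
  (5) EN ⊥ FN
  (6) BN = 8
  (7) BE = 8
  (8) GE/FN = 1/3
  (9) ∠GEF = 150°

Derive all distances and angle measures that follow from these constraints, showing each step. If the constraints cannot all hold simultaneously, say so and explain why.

The constraints are consistent.

From the given relations:
  GE = 1/3·FN = 1/3·3 = 1

Step 1: From IF = 11, FN = 3, and ∠IFN = 150°, by the law of cosines:
  IN² = IF² + FN² - 2·IF·FN·cos(150°) = 121 + 9 + 57.16 = 187.2
  IN ≈ 13.68

Step 2: From FN = 3, NE = 8, and ∠FNE = 90°, by the law of cosines:
  FE² = FN² + NE² - 2·FN·NE·cos(90°) = 9 + 64 - 0 = 73
  FE = √73

Step 3: From NB = 8, NE = 8, BE = 8, by the inverse law of cosines:
  cos(∠BNE) = (NB² + NE² - BE²) / (2·NB·NE)
  ∠BNE = 60°

Step 4: From EB = 8, EN = 8, BN = 8, by the inverse law of cosines:
  cos(∠BEN) = (EB² + EN² - BN²) / (2·EB·EN)
  ∠BEN = 60°

Step 5: From BE = 8, BN = 8, EN = 8, by the inverse law of cosines:
  cos(∠EBN) = (BE² + BN² - EN²) / (2·BE·BN)
  ∠EBN = 60°

Step 6: From FE = √73, EG = 1, and ∠FEG = 150°, by the law of cosines:
  FG² = FE² + EG² - 2·FE·EG·cos(150°) = 73 + 1 + 14.8 = 88.8
  FG ≈ 9.42

Step 7: From IF = 11, IN = 13.68, FN = 3, by the inverse law of cosines:
  cos(∠FIN) = (IF² + IN² - FN²) / (2·IF·IN)
  ∠FIN = 6.29°

Step 8: From FE = √73, FN = 3, EN = 8, by the inverse law of cosines:
  cos(∠EFN) = (FE² + FN² - EN²) / (2·FE·FN)
  ∠EFN = 69.44°

Step 9: From NF = 3, NI = 13.68, FI = 11, by the inverse law of cosines:
  cos(∠FNI) = (NF² + NI² - FI²) / (2·NF·NI)
  ∠FNI = 23.71°

Step 10: From EF = √73, EN = 8, FN = 3, by the inverse law of cosines:
  cos(∠FEN) = (EF² + EN² - FN²) / (2·EF·EN)
  ∠FEN = 20.56°

Step 11: From FE = √73, FG = 9.42, EG = 1, by the inverse law of cosines:
  cos(∠EFG) = (FE² + FG² - EG²) / (2·FE·FG)
  ∠EFG = 3.04°

Step 12: From GE = 1, GF = 9.42, EF = √73, by the inverse law of cosines:
  cos(∠EGF) = (GE² + GF² - EF²) / (2·GE·GF)
  ∠EGF = 26.96°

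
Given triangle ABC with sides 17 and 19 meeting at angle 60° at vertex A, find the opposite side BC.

Law of cosines: BC^2 = 17^2 + 19^2 - 2(17)(19)cos(60°) = 327, so BC = sqrt(327).

sqrt(327)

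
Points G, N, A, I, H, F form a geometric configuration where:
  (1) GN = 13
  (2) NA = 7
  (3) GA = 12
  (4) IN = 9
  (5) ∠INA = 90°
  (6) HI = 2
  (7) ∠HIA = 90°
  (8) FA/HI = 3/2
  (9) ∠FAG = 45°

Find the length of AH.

Step 1: By the law of cosines on triangle ANI: AI² = 7² + 9² − 2·7·9·cos(90°) = 130, so AI = √130.
Step 2: By the law of cosines on triangle AIH: AH² = √130² + 2² − 2·√130·2·cos(90°) = 134, so AH = √134.

Therefore, the length of AH = √134.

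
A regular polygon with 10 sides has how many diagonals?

Total line segments between 10 vertices = C(10,2) = 45.
Subtract the 10 sides: 45 - 10 = 35 diagonals.

35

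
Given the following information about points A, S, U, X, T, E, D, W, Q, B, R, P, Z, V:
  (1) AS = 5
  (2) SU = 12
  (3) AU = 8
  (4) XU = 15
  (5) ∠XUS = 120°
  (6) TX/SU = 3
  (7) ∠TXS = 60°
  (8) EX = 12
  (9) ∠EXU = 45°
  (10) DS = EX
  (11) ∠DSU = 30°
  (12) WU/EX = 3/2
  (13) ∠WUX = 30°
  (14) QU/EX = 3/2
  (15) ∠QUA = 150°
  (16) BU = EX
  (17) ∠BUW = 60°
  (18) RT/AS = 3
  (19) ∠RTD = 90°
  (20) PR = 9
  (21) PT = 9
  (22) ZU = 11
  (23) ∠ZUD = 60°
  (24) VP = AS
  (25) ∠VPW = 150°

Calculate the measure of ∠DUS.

From the given relations: DS = EX = 12.
Step 1: By the law of cosines on triangle USD: UD² = 12² + 12² − 2·12·12·cos(30°) = 38.58, so UD ≈ 6.21.
Step 2: By the inverse law of cosines on triangle DUS: cos(∠DUS) = (6.21² + 12² − 12²) / (2·6.21·12) = 38.58/149.08 = 0.2588, so ∠DUS = 75°.

Therefore, the measure of angle ∠DUS = 75°.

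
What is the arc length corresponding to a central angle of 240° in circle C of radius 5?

Arc length = 2πr × θ/360
= 2π × 5 × 2/3
= 20*pi/3

20*pi/3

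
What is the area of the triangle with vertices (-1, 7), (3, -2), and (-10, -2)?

The Shoelace formula computes the area from vertex coordinates by summing cross products.
For vertices (-1,7), (3,-2), (-10,-2):
Signed sum = -1*-2 - 3*7 + 3*-2 - -10*-2 + -10*7 - -1*-2
= -19 + -26 + -72 = -117
Area = (1/2)|-117| = 117/2.

117/2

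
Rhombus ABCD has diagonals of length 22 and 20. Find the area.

The diagonals of a rhombus divide it into four right triangles.
Each triangle has legs 22/ 2 = 11 and 20/2 = 10, so each has area (1/2)*11*10 = 55.
Four such triangles give total area = (d1 * d2) / 2 = 220.

220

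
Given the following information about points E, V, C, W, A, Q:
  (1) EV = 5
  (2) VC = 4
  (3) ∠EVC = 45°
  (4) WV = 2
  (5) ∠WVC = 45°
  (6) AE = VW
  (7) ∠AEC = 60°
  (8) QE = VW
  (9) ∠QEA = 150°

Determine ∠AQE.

From the given relations: QE = VW = 2; AE = VW = 2.
Step 1: By the law of cosines on triangle QEA: QA² = 2² + 2² − 2·2·2·cos(150°) = 14.93, so QA ≈ 3.86.
Step 2: By the inverse law of cosines on triangle AQE: cos(∠AQE) = (3.86² + 2² − 2²) / (2·3.86·2) = 14.93/15.45 = 0.9659, so ∠AQE = 15°.

Therefore, the measure of angle ∠AQE = 15°.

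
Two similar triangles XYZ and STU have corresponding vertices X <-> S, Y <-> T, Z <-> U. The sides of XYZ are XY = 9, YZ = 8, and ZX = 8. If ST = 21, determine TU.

k = 21/9 = 7/3. TU = 7/3 * 8 = 56/3.

56/3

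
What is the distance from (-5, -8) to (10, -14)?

d = sqrt((15)^2 + (-6)^2) = sqrt(261) = 3*sqrt(29)

3*sqrt(29)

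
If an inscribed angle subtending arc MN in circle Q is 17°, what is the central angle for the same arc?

Central angle = 2 × 17° = 34° (inscribed angle theorem).

34°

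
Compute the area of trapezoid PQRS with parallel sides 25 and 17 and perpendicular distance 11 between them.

Area of a trapezoid = (base1 + base2) * height / 2
Area = (25 + 17) * 11 / 2
Area = 42 * 11 / 2
Area = 462 / 2
Area = 231

231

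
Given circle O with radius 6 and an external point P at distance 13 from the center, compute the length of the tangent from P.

tangent = √(d² - r²) = √(13² - 6²) = √(169 - 36) = √133 = sqrt(133)

sqrt(133)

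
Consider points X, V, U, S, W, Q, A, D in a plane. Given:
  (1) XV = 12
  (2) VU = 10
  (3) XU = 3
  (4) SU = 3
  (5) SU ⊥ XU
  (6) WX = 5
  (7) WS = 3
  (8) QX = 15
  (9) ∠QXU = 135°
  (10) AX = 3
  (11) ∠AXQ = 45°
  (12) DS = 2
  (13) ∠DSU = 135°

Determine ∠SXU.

Step 1: By the law of cosines on triangle XUS: XS² = 3² + 3² − 2·3·3·cos(90°) = 18, so XS = 3·√2.
Step 2: By the inverse law of cosines on triangle SXU: cos(∠SXU) = ((3·√2)² + 3² − 3²) / (2·3·√2·3) = 18/25.46 = 0.7071, so ∠SXU = 45°.

Therefore, the measure of angle ∠SXU = 45°.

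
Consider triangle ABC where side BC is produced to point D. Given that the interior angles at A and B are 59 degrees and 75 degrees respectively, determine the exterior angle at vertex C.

By the exterior angle theorem, an exterior angle of a triangle equals the sum of the two remote interior angles.
Exterior angle = angle A + angle B
Exterior angle = 59 + 75 = 134 degrees

134 degrees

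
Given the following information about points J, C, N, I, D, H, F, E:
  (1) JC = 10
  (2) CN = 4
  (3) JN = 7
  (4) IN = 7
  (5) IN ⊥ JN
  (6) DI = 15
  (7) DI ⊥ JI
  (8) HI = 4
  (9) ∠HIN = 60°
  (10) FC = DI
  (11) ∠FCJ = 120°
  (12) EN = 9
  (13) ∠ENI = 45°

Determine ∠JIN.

Step 1: By the law of cosines on triangle INJ: IJ² = 7² + 7² − 2·7·7·cos(90°) = 98, so IJ = 7·√2.
Step 2: By the inverse law of cosines on triangle JIN: cos(∠JIN) = ((7·√2)² + 7² − 7²) / (2·7·√2·7) = 98/138.59 = 0.7071, so ∠JIN = 45°.

Therefore, the measure of angle ∠JIN = 45°.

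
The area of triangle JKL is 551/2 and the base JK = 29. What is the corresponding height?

Area = (1/2) * base * height
height = 2 * Area / base
height = 2 * 551/2 / 29
height = 551 / 29
height = 19

19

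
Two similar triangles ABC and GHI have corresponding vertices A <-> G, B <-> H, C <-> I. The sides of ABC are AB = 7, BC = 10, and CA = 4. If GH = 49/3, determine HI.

k = 49/3/7 = 7/3. HI = 7/3 * 10 = 70/3.

70/3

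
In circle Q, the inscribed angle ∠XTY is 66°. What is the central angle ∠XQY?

The inscribed angle theorem states that a central angle is always twice any inscribed angle that subtends the same arc.
Since the inscribed angle is 66°, the central angle = 2 × 66° = 132°.

132°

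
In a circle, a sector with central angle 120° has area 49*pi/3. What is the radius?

Sector area A = πr² × θ/360, so r² = 360A / (πθ).
r² = 360 × 49*pi/3 / (π × 120)
r² = 49
r = 7

7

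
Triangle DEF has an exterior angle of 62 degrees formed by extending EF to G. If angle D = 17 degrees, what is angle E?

angle E = 62 - 17 = 45 degrees (exterior angle theorem).

45 degrees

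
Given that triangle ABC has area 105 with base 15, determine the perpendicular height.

Rearranging the area formula Area = (1/2) * base * height:
height = 2 * Area / base = 2 * 105 / 15 = 14.

14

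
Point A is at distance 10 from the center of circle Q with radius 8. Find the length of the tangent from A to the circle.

Let T be the point of tangency. Then QT ⊥ AT (radius ⊥ tangent).
In right triangle QTA: QA² = QT² + AT²
10² = 8² + AT²
AT² = 36, AT = 6

6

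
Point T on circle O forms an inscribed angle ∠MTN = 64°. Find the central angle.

Central angle = 2 × 64° = 128° (inscribed angle theorem).

128°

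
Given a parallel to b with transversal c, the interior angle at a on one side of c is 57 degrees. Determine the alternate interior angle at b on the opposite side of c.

Alternate interior angles formed by parallel lines and a transversal are equal.
The given angle is 57 degrees.
The alternate interior angle = 57 degrees.

57 degrees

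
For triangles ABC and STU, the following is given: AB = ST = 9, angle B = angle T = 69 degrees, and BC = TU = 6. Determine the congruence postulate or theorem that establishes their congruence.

Consider the given information: AB = ST = 9, angle B = angle T = 69 degrees, and BC = TU = 6
This is not ASA or AAS: ASA requires two angles and the side between them. AAS requires two angles and a non-included side.
The correct criterion is SAS. Two pairs of corresponding sides and the included angle are equal (Side-Angle-Side).

SAS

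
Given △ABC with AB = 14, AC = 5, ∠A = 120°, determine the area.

Area = (1/2)(14)(5) sin(120°) = (1/2)(14)(5)(sqrt(3)/2) = 35*sqrt(3)/2

35*sqrt(3)/2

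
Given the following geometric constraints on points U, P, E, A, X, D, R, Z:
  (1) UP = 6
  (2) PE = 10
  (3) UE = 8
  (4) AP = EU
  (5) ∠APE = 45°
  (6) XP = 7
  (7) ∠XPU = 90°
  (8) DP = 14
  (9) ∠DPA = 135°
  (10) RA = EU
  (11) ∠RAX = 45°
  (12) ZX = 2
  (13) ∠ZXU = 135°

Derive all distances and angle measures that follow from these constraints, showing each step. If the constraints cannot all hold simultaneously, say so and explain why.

The constraints are consistent.

From the given relations:
  AP = EU = 8
  RA = EU = 8

Step 1: From UP = 6, PX = 7, and ∠UPX = 90°, by the law of cosines:
  UX² = UP² + PX² - 2·UP·PX·cos(90°) = 36 + 49 - 0 = 85
  UX = √85

Step 2: From EP = 10, PA = 8, and ∠EPA = 45°, by the law of cosines:
  EA² = EP² + PA² - 2·EP·PA·cos(45°) = 100 + 64 - 113.1 = 50.86
  EA ≈ 7.13

Step 3: From AP = 8, PD = 14, and ∠APD = 135°, by the law of cosines:
  AD² = AP² + PD² - 2·AP·PD·cos(135°) = 64 + 196 + 158.4 = 418.4
  AD ≈ 20.45

Step 4: From UE = 8, UP = 6, EP = 10, by the inverse law of cosines:
  cos(∠EUP) = (UE² + UP² - EP²) / (2·UE·UP)
  ∠EUP = 90°

Step 5: From PE = 10, PU = 6, EU = 8, by the inverse law of cosines:
  cos(∠EPU) = (PE² + PU² - EU²) / (2·PE·PU)
  ∠EPU = 53.13°

Step 6: From EP = 10, EU = 8, PU = 6, by the inverse law of cosines:
  cos(∠PEU) = (EP² + EU² - PU²) / (2·EP·EU)
  ∠PEU = 36.87°

Step 7: From UX = √85, XZ = 2, and ∠UXZ = 135°, by the law of cosines:
  UZ² = UX² + XZ² - 2·UX·XZ·cos(135°) = 85 + 4 + 26.08 = 115.1
  UZ ≈ 10.73

Step 8: From UP = 6, UX = √85, PX = 7, by the inverse law of cosines:
  cos(∠PUX) = (UP² + UX² - PX²) / (2·UP·UX)
  ∠PUX = 49.4°

Step 9: From EA = 7.13, EP = 10, AP = 8, by the inverse law of cosines:
  cos(∠AEP) = (EA² + EP² - AP²) / (2·EA·EP)
  ∠AEP = 52.48°

Step 10: From AD = 20.45, AP = 8, DP = 14, by the inverse law of cosines:
  cos(∠DAP) = (AD² + AP² - DP²) / (2·AD·AP)
  ∠DAP = 28.95°

Step 11: From AE = 7.13, AP = 8, EP = 10, by the inverse law of cosines:
  cos(∠EAP) = (AE² + AP² - EP²) / (2·AE·AP)
  ∠EAP = 82.52°

Step 12: From XP = 7, XU = √85, PU = 6, by the inverse law of cosines:
  cos(∠PXU) = (XP² + XU² - PU²) / (2·XP·XU)
  ∠PXU = 40.6°

Step 13: From DA = 20.45, DP = 14, AP = 8, by the inverse law of cosines:
  cos(∠ADP) = (DA² + DP² - AP²) / (2·DA·DP)
  ∠ADP = 16.05°

Step 14: From UX = √85, UZ = 10.73, XZ = 2, by the inverse law of cosines:
  cos(∠XUZ) = (UX² + UZ² - XZ²) / (2·UX·UZ)
  ∠XUZ = 7.58°

Step 15: From ZU = 10.73, ZX = 2, UX = √85, by the inverse law of cosines:
  cos(∠UZX) = (ZU² + ZX² - UX²) / (2·ZU·ZX)
  ∠UZX = 37.42°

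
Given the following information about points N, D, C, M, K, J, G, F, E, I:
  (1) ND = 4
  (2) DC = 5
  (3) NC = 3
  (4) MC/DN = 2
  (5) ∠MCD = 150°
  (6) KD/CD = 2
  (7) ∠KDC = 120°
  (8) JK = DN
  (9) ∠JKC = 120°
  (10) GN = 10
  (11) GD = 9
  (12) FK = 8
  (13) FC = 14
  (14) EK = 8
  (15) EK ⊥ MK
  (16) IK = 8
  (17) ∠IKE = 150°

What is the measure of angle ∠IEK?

Step 1: By the law of cosines on triangle EKI: EI² = 8² + 8² − 2·8·8·cos(150°) = 238.85, so EI ≈ 15.45.
Step 2: By the inverse law of cosines on triangle IEK: cos(∠IEK) = (15.45² + 8² − 8²) / (2·15.45·8) = 238.85/247.28 = 0.9659, so ∠IEK = 15°.

Therefore, the measure of angle ∠IEK = 15°.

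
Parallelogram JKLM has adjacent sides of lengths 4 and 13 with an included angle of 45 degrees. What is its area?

Area = a * b * sin(theta)
Area = 4 * 13 * sin(45 degrees)
Area = 52 * sqrt(2)/2
Area = 26*sqrt(2)

26*sqrt(2)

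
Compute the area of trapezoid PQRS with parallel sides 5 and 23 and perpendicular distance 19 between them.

A trapezoid's area equals the midsegment times the height.
The midsegment is (5 + 23) / 2 = 14.
Area = 14 * 19 = 266.

266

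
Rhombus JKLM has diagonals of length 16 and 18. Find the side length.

In a rhombus, the diagonals bisect each other perpendicularly, creating four congruent right triangles.
Each triangle has legs 8 (half of 16) and 9 (half of 18).
The hypotenuse of each right triangle is a side of the rhombus:
side = sqrt(8^2 + 9^2) = sqrt(145)

sqrt(145)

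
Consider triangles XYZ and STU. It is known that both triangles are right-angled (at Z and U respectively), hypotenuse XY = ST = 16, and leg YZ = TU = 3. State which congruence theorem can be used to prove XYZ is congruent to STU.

The given information matches HL: The hypotenuse and one leg of two right triangles are equal (Hypotenuse-Leg).

HL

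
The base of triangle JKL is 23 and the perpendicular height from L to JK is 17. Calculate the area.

Area = (1/2)(23)(17) = 391/2

391/2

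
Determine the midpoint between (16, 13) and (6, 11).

The midpoint is the average of the coordinates:
x: (16 + 6)/2 = 11
y: (13 + 11)/2 = 12
Midpoint = (11, 12)

(11, 12)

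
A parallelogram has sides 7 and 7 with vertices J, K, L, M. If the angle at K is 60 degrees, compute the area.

Area = a * b * sin(theta)
Area = 7 * 7 * sin(60 degrees)
Area = 49 * sqrt(3)/2
Area = 49*sqrt(3)/2

49*sqrt(3)/2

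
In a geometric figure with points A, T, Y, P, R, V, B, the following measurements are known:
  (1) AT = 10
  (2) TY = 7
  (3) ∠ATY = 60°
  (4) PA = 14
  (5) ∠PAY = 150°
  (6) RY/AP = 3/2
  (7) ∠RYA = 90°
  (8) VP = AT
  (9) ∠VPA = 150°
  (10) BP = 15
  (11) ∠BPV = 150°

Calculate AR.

From the given relations: RY = 3/2·AP = 3/2·14 = 21.
Step 1: By the law of cosines on triangle ATY: AY² = 10² + 7² − 2·10·7·cos(60°) = 79, so AY = √79.
Step 2: By the law of cosines on triangle AYR: AR² = √79² + 21² − 2·√79·21·cos(90°) = 520, so AR = 2·√130.

Therefore, the length of AR = 2·√130.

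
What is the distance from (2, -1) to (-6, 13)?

The horizontal distance is |-6 - 2| = 8 and the vertical distance is |13 - -1| = 14.
By the Pythagorean theorem, d = sqrt(8^2 + 14^2) = sqrt(260) = 2*sqrt(65).

2*sqrt(65)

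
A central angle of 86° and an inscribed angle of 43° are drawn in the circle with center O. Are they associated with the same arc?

By the inscribed angle theorem, if both angles subtend the same arc, the inscribed angle must be half the central angle.
Half of 86° = 43°, which equals the given inscribed angle of 43°.
Therefore, yes, they correspond to the same arc.

Yes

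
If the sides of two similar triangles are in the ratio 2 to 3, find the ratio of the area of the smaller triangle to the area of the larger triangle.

Area scales with the square of linear dimensions. If every length is multiplied by 2/3, then the area is multiplied by (2/3)^2 = 4/9.
The area ratio is 4:9.

4:9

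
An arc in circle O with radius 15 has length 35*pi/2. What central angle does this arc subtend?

Arc length L = 2πr × θ/360, so θ = 360L / (2πr).
θ = 360 × 35*pi/2 / (2π × 15)
θ = 210°
θ = 210°

210°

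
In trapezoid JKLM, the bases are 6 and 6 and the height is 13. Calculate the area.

Area of a trapezoid = (base1 + base2) * height / 2
Area = (6 + 6) * 13 / 2
Area = 12 * 13 / 2
Area = 156 / 2
Area = 78

78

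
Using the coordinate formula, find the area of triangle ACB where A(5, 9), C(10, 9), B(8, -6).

Shoelace: Area = (1/2)|5(9--6) + 10(-6-9) + 8(9-9)| = (1/2)(75) = 75/2

75/2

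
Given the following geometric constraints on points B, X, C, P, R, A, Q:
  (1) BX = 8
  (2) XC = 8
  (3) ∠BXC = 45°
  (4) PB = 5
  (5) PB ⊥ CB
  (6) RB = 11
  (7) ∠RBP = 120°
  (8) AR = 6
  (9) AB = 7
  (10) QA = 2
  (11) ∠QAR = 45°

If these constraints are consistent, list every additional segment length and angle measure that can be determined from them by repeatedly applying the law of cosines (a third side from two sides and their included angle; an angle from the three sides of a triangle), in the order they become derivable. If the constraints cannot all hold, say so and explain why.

The constraints are consistent. Derivable facts, in order:
After 1 step:
- BC ≈ 6.12
- PR ≈ 14.18
- RQ ≈ 4.8
- ∠ABR = 29.53°
- ∠ARB = 35.1°
- ∠BAR = 115.38°
After 2 steps:
- CP ≈ 7.91
- ∠AQR = 117.86°
- ∠ARQ = 17.14°
- ∠BCX = 67.5°
- ∠BPR = 42.22°
- ∠BRP = 17.78°
- ∠CBX = 67.5°
After 3 steps:
- ∠BCP = 39.24°
- ∠BPC = 50.76°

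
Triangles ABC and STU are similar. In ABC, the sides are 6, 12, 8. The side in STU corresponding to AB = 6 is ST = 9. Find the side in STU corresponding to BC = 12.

Similar triangles have proportional sides. Setting up the proportion:
ST / AB = TU / BC
9 / 6 = TU / 12
TU = 12 * 9 / 6 = 18.

18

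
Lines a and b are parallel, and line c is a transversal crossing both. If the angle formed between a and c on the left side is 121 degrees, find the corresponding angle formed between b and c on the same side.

Corresponding angles formed by parallel lines and a transversal are equal.
The given angle is 121 degrees.
The corresponding angle = 121 degrees.

121 degrees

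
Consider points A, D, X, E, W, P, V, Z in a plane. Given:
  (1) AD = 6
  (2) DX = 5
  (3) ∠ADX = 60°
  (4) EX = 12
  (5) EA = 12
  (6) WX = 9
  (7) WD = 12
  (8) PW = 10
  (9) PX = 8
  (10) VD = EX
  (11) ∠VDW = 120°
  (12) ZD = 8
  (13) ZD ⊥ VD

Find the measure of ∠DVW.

From the given relations: VD = EX = 12.
Step 1: By the law of cosines on triangle VDW: VW² = 12² + 12² − 2·12·12·cos(120°) = 432, so VW = 12·√3.
Step 2: By the inverse law of cosines on triangle DVW: cos(∠DVW) = (12² + (12·√3)² − 12²) / (2·12·12·√3) = 432/498.83 = 0.866, so ∠DVW = 30°.

Therefore, the measure of angle ∠DVW = 30°.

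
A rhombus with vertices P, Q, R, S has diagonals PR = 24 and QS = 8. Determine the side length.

In a rhombus, the diagonals bisect each other perpendicularly, creating four congruent right triangles.
Each triangle has legs 12 (half of 24) and 4 (half of 8).
The hypotenuse of each right triangle is a side of the rhombus:
side = sqrt(12^2 + 4^2) = sqrt(160) = 4*sqrt(10)

4*sqrt(10)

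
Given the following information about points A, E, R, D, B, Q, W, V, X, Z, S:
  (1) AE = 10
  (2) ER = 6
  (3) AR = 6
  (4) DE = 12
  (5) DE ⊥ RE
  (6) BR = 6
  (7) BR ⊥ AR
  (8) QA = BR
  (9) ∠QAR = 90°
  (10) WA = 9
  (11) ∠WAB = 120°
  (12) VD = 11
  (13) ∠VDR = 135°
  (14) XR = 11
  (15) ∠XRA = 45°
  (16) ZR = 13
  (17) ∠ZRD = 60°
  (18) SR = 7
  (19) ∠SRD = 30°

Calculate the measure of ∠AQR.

From the given relations: QA = BR = 6.
Step 1: By the law of cosines on triangle QAR: QR² = 6² + 6² − 2·6·6·cos(90°) = 72, so QR = 6·√2.
Step 2: By the inverse law of cosines on triangle AQR: cos(∠AQR) = (6² + (6·√2)² − 6²) / (2·6·6·√2) = 72/101.82 = 0.7071, so ∠AQR = 45°.

Therefore, the measure of angle ∠AQR = 45°.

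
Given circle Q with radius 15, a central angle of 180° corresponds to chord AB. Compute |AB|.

Chord = 2(15) sin(90°) = 30

30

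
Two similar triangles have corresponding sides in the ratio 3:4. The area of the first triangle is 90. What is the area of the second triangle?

The ratio of areas of similar triangles = (side ratio)^2.
Side ratio = 3:4, so area ratio = 9:16.
Area of the second triangle / Area of the first triangle = 16/9
Area of the second triangle = 90 * 16/9 = 160

160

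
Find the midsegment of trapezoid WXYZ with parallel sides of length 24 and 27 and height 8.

midsegment = (24 + 27) / 2 = 51 / 2 = 51/2

51/2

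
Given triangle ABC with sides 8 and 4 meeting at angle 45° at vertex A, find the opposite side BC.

Law of cosines: BC^2 = 8^2 + 4^2 - 2(8)(4)cos(45°) = 80 - 32*sqrt(2), so BC = 4*sqrt(5 - 2*sqrt(2)).

4*sqrt(5 - 2*sqrt(2))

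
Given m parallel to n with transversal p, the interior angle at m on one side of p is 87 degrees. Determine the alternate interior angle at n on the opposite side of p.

Alternate interior angles are equal: 87 degrees.

87 degrees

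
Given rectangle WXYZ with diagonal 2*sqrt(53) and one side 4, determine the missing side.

The diagonal of a rectangle forms a right triangle with the two sides.
Rearranging the Pythagorean theorem: missing side = sqrt(d^2 - known^2).
= sqrt(212 - 16) = sqrt(196) = 14.

14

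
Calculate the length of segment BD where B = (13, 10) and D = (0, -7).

The horizontal distance is |0 - 13| = 13 and the vertical distance is |-7 - 10| = 17.
By the Pythagorean theorem, d = sqrt(13^2 + 17^2) = sqrt(458).

sqrt(458)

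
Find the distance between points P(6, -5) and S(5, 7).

The horizontal distance is |5 - 6| = 1 and the vertical distance is |7 - -5| = 12.
By the Pythagorean theorem, d = sqrt(1^2 + 12^2) = sqrt(145).

sqrt(145)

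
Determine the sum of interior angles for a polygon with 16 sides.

The sum of interior angles of an n-sided polygon is (n - 2) * 180.
For n = 16: (16 - 2) * 180 = 14 * 180 = 2520 degrees.

2520 degrees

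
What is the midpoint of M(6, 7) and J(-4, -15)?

The midpoint is the average of the coordinates:
x: (6 + -4)/2 = 1
y: (7 + -15)/2 = -4
Midpoint = (1, -4)

(1, -4)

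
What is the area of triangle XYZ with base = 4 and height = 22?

A triangle's area is half the area of a rectangle with the same base and height.
Area = (1/2) * 4 * 22 = 44.

44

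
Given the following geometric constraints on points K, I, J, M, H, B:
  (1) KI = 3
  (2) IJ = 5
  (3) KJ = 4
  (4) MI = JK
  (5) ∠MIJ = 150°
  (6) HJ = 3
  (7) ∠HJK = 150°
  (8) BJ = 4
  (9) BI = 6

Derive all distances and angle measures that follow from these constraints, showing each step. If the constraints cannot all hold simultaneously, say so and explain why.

The constraints are consistent.

From the given relations:
  MI = JK = 4

Step 1: From KJ = 4, JH = 3, and ∠KJH = 150°, by the law of cosines:
  KH² = KJ² + JH² - 2·KJ·JH·cos(150°) = 16 + 9 + 20.78 = 45.78
  KH ≈ 6.77

Step 2: From JI = 5, IM = 4, and ∠JIM = 150°, by the law of cosines:
  JM² = JI² + IM² - 2·JI·IM·cos(150°) = 25 + 16 + 34.64 = 75.64
  JM ≈ 8.7

Step 3: From KI = 3, KJ = 4, IJ = 5, by the inverse law of cosines:
  cos(∠IKJ) = (KI² + KJ² - IJ²) / (2·KI·KJ)
  ∠IKJ = 90°

Step 4: From IB = 6, IJ = 5, BJ = 4, by the inverse law of cosines:
  cos(∠BIJ) = (IB² + IJ² - BJ²) / (2·IB·IJ)
  ∠BIJ = 41.41°

Step 5: From IJ = 5, IK = 3, JK = 4, by the inverse law of cosines:
  cos(∠JIK) = (IJ² + IK² - JK²) / (2·IJ·IK)
  ∠JIK = 53.13°

Step 6: From JB = 4, JI = 5, BI = 6, by the inverse law of cosines:
  cos(∠BJI) = (JB² + JI² - BI²) / (2·JB·JI)
  ∠BJI = 82.82°

Step 7: From JI = 5, JK = 4, IK = 3, by the inverse law of cosines:
  cos(∠IJK) = (JI² + JK² - IK²) / (2·JI·JK)
  ∠IJK = 36.87°

Step 8: From BI = 6, BJ = 4, IJ = 5, by the inverse law of cosines:
  cos(∠IBJ) = (BI² + BJ² - IJ²) / (2·BI·BJ)
  ∠IBJ = 55.77°

Step 9: From KH = 6.77, KJ = 4, HJ = 3, by the inverse law of cosines:
  cos(∠HKJ) = (KH² + KJ² - HJ²) / (2·KH·KJ)
  ∠HKJ = 12.81°

Step 10: From JI = 5, JM = 8.7, IM = 4, by the inverse law of cosines:
  cos(∠IJM) = (JI² + JM² - IM²) / (2·JI·JM)
  ∠IJM = 13.29°

Step 11: From MI = 4, MJ = 8.7, IJ = 5, by the inverse law of cosines:
  cos(∠IMJ) = (MI² + MJ² - IJ²) / (2·MI·MJ)
  ∠IMJ = 16.71°

Step 12: From HJ = 3, HK = 6.77, JK = 4, by the inverse law of cosines:
  cos(∠JHK) = (HJ² + HK² - JK²) / (2·HJ·HK)
  ∠JHK = 17.19°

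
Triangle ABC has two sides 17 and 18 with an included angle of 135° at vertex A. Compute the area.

When two sides and the included angle are known, the area formula is (1/2)ab sin(C).
The height from one side to the opposite vertex is 18 sin(135°) = 9*sqrt(2).
Area = (1/2) * 17 * 9*sqrt(2) = 153*sqrt(2)/2.

153*sqrt(2)/2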